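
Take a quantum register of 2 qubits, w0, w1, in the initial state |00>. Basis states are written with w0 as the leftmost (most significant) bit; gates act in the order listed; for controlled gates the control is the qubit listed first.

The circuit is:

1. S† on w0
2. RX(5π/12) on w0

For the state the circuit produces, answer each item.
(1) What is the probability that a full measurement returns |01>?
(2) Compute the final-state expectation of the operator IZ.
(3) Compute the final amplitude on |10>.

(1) A full measurement returns |01> with probability 0.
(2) In the final state, IZ has expectation 1.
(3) The amplitude on |10> is -I*sqrt(3*sqrt(2) + 6)/4 + I*sqrt(2 - sqrt(2))/4.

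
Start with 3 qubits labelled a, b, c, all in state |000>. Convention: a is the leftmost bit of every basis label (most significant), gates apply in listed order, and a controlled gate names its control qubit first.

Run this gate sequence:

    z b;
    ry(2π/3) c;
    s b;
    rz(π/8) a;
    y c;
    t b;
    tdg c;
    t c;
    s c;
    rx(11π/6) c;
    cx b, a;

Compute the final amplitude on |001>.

The final state's coefficient on |001> equals (-sqrt(6) + sqrt(2))*exp(15*I*pi/16)/4.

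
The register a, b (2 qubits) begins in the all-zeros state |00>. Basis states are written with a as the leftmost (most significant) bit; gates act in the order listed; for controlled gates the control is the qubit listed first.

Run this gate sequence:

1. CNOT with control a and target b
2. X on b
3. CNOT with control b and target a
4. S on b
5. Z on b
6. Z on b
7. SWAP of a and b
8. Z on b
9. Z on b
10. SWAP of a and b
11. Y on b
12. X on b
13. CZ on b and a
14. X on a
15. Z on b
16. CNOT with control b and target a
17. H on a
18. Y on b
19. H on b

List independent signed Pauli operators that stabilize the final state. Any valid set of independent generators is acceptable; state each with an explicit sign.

The final state is stabilized by the group generated by -XI, +IX; other independent generating sets are equally valid.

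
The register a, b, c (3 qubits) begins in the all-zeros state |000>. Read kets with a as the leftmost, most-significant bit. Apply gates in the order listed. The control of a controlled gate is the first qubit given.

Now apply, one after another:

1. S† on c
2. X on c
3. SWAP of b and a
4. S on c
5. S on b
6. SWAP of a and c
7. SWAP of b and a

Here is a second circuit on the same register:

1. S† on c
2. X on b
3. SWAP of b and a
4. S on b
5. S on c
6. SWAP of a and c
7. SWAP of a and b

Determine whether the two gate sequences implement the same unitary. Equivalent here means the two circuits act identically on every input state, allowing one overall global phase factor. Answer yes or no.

No: there is an input state on which the two circuits produce genuinely different outputs (not merely differing by a phase).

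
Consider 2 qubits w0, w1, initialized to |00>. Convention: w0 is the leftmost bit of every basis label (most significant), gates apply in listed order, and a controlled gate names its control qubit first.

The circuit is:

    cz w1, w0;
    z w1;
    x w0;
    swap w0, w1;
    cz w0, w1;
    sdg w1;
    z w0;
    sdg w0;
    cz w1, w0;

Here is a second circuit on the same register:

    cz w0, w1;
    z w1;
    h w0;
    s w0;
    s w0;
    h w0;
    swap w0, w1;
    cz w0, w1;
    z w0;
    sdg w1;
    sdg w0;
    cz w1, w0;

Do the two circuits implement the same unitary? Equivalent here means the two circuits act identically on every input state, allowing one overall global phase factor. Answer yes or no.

Yes, they are equivalent — the unitaries differ by at most a global phase.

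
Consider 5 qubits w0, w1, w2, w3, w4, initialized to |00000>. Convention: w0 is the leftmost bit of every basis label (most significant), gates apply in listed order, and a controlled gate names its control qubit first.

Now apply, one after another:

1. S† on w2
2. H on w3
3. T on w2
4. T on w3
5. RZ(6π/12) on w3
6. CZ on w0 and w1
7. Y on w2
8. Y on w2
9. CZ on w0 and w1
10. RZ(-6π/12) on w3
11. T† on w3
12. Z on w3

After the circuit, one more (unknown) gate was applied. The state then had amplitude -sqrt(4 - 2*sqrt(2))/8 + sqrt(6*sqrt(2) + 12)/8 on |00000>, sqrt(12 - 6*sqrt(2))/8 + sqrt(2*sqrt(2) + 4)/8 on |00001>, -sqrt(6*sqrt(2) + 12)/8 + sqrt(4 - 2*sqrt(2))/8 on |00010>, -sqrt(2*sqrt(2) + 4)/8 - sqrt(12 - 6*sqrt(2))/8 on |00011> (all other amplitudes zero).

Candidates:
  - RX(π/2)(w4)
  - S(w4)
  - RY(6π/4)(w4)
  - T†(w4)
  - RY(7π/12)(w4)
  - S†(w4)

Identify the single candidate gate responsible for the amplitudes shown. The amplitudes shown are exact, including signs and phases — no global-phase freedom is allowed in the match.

The unique candidate consistent with the amplitudes is RY(7π/12)(w4). Key observation: gates 4-11 undo each other exactly, leaving only the rest of the circuit to track.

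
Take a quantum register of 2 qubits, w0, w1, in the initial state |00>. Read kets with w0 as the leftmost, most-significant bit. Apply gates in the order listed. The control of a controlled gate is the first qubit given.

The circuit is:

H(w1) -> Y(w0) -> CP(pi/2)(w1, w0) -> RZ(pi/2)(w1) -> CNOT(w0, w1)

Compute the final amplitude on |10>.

The amplitude on |10> is -sqrt(2)*exp(I*pi/4)/2.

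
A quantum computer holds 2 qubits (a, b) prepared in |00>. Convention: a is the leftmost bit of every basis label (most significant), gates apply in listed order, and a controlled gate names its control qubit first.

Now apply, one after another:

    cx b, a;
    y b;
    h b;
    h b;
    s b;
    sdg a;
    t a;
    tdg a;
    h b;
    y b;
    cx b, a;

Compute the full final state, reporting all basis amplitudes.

The final amplitudes are -sqrt(2)*I/2 on |00>, 0 on |01>, 0 on |10>, -sqrt(2)*I/2 on |11>.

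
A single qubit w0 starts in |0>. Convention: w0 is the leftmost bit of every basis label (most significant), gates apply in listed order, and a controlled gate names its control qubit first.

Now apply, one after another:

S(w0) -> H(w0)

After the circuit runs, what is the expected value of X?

The expectation value of X is 1.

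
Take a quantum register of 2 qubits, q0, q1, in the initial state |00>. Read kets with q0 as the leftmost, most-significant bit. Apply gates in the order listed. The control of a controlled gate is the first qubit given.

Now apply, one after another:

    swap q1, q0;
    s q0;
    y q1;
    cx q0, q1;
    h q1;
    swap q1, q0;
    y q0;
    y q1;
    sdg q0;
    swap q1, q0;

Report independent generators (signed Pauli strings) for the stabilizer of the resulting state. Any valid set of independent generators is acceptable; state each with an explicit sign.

The stabilizer group can be generated by -IY, -ZI, among other valid generating sets.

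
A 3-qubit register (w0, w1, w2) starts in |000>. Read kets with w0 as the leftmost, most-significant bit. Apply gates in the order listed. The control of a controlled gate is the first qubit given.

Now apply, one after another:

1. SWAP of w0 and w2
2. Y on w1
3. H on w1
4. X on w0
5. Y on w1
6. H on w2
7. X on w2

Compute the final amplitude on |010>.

The amplitude on |010> is 0.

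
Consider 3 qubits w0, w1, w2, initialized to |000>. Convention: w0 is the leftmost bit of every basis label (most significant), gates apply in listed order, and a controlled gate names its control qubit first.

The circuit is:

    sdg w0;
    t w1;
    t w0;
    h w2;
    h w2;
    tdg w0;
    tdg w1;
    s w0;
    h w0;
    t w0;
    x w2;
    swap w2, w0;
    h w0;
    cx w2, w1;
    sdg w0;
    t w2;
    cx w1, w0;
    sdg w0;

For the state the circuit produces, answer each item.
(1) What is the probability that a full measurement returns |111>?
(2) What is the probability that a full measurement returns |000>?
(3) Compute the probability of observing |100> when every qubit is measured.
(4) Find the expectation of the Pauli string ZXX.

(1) A full measurement returns |111> with probability 1/4.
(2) A full measurement returns |000> with probability 1/4.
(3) The probability of measuring |100> is 1/4.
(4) The expectation value of ZXX is -1.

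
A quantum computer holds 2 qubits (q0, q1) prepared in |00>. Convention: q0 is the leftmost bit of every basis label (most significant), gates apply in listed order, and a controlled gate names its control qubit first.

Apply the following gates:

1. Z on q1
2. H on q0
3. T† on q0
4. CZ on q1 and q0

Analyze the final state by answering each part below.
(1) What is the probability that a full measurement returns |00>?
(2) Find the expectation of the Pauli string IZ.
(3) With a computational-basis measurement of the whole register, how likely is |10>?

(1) Outcome |00> occurs with probability 1/2.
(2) The observable IZ averages to 1.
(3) A full measurement returns |10> with probability 1/2.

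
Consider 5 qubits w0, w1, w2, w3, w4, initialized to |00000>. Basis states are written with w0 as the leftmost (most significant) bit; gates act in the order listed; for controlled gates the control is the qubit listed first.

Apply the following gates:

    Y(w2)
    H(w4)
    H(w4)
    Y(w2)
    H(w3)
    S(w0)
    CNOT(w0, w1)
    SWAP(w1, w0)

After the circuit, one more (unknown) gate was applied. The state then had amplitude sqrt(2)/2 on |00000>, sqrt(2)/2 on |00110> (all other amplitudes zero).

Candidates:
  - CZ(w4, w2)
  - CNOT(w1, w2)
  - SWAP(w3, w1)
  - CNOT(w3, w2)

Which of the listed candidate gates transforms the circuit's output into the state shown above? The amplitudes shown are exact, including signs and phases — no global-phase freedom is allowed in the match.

The unique candidate consistent with the amplitudes is CNOT(w3, w2). Key observation: the block from step 1 through step 4 cancels to the identity and can be dropped.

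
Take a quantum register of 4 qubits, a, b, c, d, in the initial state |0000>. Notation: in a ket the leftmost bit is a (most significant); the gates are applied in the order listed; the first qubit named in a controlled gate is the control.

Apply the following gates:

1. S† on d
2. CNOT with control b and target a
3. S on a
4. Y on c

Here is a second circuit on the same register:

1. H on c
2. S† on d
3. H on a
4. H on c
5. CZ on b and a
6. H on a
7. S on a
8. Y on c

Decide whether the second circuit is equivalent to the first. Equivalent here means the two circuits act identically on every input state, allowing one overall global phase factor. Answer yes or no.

Yes: on every input state the two circuits agree up to one overall phase factor.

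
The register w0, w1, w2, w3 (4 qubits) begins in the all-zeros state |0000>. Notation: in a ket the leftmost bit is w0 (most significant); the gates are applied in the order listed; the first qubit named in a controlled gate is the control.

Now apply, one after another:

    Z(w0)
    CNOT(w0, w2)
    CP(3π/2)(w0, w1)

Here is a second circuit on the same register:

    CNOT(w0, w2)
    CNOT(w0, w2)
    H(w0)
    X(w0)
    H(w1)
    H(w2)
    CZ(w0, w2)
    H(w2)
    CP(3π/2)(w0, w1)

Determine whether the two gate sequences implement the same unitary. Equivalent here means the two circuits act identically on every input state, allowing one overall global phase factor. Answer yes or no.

No: there is an input state on which the two circuits produce genuinely different outputs (not merely differing by a phase).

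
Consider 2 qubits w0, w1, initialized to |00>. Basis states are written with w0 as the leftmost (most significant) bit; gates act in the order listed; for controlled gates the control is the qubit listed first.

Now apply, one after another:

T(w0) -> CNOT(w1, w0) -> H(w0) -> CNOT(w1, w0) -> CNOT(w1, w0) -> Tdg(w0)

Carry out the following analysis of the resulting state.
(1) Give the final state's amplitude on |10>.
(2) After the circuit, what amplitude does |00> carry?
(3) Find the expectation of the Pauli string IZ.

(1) |10> carries amplitude -sqrt(2)*exp(3*I*pi/4)/2 in the final state.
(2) The amplitude on |00> is sqrt(2)/2.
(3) The observable IZ averages to 1.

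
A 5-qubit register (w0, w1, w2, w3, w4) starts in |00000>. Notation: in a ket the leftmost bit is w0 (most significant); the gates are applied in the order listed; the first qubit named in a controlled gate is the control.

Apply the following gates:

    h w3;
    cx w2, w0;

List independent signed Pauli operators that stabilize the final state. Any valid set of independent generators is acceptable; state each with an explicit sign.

The final state is stabilized by the group generated by +IIIXI, +ZIIII, +IZIII, +IIZII, +IIIIZ; other independent generating sets are equally valid.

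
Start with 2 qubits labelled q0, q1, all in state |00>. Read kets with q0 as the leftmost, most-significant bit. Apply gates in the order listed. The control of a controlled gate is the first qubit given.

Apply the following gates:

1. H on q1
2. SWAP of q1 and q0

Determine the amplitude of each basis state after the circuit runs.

The resulting statevector has amplitude sqrt(2)/2 on |00>, 0 on |01>, sqrt(2)/2 on |10>, 0 on |11>.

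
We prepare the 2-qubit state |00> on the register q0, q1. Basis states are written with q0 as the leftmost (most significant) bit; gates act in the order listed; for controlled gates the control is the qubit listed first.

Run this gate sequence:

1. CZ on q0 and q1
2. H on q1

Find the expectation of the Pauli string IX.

The expectation value of IX is 1.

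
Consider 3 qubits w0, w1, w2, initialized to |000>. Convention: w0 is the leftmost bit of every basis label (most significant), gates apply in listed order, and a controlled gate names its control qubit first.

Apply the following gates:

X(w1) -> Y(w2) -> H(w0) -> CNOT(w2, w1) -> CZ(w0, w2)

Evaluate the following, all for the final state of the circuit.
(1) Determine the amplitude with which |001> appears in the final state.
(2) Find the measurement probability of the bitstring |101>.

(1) The final state's coefficient on |001> equals sqrt(2)*I/2.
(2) A full measurement returns |101> with probability 1/2.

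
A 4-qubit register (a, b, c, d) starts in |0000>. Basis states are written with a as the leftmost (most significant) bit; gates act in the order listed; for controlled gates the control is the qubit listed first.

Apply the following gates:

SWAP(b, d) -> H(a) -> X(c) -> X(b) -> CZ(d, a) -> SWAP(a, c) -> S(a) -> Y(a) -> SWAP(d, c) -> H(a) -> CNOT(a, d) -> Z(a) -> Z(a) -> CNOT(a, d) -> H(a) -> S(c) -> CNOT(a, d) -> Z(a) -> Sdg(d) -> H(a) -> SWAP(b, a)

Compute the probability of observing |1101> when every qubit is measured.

The probability of measuring |1101> is 1/4. Key observation: steps 10-15 multiply out to the identity, so the circuit reduces to the remaining gates.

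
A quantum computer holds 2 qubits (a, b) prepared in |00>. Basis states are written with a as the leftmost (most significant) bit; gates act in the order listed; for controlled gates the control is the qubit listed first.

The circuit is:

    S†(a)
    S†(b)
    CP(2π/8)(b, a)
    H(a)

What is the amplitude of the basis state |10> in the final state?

The amplitude on |10> is sqrt(2)/2.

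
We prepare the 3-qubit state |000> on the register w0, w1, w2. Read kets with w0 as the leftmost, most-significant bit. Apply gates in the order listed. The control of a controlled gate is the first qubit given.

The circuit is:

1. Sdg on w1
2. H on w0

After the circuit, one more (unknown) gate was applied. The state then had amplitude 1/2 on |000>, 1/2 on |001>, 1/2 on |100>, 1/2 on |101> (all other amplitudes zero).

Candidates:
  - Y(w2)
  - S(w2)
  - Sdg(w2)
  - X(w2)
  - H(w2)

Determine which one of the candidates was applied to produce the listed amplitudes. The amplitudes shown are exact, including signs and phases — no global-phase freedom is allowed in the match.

The applied gate was H(w2).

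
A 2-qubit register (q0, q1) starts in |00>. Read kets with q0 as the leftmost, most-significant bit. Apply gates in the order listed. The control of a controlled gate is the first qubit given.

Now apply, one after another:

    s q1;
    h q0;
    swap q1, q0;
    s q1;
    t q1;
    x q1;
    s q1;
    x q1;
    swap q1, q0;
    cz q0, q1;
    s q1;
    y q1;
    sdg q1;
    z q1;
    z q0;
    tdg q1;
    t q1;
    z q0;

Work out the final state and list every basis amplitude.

The final amplitudes are 0 on |00>, -sqrt(2)*I/2 on |01>, 0 on |10>, -sqrt(2)*exp(3*I*pi/4)/2 on |11>.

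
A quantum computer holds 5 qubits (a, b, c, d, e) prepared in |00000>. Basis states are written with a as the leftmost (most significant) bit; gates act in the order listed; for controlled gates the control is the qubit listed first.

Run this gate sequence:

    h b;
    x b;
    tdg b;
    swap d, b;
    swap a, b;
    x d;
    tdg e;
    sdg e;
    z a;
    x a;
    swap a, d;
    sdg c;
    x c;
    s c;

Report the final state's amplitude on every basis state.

After the circuit, the state carries amplitude sqrt(2)*exp(I*pi/4)/2 on |00110>, sqrt(2)*I/2 on |10110>, and 0 on every other basis state.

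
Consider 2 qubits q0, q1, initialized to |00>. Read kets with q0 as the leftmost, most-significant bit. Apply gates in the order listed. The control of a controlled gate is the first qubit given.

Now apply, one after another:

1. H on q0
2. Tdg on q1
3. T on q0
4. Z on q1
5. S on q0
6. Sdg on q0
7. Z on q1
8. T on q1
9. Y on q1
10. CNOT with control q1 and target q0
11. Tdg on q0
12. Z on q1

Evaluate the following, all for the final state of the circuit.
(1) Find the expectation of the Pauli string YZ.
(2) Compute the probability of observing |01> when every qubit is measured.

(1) The expectation value of YZ is 1.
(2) The probability of measuring |01> is 1/2.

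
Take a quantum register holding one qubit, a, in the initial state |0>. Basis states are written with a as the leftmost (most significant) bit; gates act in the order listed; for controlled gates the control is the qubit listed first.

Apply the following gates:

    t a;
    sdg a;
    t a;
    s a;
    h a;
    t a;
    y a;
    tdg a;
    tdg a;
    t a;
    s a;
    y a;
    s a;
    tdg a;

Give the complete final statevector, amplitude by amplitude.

The resulting statevector has amplitude sqrt(2)*exp(I*pi/4)/2 on |0>, sqrt(2)*I/2 on |1>.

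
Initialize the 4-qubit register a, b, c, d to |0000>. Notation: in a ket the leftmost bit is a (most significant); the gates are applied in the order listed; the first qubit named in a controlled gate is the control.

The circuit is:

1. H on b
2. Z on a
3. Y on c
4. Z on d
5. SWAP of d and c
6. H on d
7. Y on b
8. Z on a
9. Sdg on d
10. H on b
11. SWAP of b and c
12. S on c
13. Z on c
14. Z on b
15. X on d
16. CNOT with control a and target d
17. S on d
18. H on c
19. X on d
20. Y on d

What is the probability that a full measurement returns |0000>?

Outcome |0000> occurs with probability 1/4.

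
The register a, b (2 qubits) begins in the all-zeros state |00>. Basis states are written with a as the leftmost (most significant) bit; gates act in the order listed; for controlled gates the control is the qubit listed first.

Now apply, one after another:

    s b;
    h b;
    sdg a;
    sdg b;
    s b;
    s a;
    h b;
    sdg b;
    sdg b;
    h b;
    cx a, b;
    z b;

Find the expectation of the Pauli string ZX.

The expectation value of ZX is -1. Key observation: gates 1-8 undo each other exactly, leaving only the rest of the circuit to track.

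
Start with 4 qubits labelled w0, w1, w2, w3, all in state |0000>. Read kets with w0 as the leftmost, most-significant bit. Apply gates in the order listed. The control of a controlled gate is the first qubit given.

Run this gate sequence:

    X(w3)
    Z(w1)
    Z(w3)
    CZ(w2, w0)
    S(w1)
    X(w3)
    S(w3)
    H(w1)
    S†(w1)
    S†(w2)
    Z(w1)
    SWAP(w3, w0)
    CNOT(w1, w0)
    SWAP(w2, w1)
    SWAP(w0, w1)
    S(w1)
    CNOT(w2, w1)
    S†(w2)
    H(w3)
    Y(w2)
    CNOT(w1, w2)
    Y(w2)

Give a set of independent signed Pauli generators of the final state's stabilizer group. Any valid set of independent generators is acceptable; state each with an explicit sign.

One valid set of independent stabilizer generators is +IIYI, +IIIX, +ZIII, +IZII (any independent generating set of the same group is equally correct).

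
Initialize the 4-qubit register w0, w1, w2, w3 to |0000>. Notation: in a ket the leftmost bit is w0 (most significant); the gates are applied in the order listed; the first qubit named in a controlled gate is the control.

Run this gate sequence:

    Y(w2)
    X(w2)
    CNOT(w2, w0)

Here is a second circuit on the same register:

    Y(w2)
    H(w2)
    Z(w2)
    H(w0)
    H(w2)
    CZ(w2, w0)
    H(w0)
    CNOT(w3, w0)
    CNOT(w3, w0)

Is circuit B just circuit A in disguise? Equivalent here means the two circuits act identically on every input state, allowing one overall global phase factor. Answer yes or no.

Yes, they are equivalent — the unitaries differ by at most a global phase.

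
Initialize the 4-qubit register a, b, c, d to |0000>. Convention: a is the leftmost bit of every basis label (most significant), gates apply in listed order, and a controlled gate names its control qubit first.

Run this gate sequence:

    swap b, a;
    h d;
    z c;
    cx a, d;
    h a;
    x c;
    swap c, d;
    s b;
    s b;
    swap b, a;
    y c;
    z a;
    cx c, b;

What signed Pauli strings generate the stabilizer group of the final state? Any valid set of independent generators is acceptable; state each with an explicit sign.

The final state is stabilized by the group generated by +IXII, -IIXI, +ZIII, -IIIZ; other independent generating sets are equally valid.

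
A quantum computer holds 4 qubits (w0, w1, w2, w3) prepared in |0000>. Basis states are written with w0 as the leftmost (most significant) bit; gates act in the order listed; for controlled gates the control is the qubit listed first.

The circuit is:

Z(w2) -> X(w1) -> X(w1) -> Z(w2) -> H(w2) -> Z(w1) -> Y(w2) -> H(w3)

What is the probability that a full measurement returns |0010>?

The probability of measuring |0010> is 1/4.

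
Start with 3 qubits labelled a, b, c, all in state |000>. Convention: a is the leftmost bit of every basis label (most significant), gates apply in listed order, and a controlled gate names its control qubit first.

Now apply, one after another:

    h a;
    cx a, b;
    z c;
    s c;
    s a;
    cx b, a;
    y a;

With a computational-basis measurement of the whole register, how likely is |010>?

The probability of measuring |010> is 0.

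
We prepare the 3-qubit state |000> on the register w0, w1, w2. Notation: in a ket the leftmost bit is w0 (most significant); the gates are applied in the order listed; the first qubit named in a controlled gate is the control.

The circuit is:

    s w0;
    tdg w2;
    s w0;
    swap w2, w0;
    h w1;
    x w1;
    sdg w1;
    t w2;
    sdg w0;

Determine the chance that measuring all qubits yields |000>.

The probability of measuring |000> is 1/2.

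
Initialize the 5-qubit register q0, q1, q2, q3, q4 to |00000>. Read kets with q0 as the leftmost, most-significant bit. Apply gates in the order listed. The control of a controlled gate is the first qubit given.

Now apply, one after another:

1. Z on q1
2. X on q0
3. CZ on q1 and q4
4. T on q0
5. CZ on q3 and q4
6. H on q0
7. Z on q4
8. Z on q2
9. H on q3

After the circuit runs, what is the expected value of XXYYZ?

The expectation value of XXYYZ is 0.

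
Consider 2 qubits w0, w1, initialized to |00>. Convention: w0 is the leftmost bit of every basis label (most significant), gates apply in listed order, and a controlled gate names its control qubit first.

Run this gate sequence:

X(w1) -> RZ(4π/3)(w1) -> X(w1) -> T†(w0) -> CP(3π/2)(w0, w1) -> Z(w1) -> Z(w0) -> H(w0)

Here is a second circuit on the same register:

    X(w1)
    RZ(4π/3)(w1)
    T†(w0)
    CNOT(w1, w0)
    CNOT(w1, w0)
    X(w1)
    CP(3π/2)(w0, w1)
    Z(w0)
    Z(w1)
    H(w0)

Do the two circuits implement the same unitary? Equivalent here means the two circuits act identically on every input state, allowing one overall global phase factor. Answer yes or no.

Yes, they are equivalent — the unitaries differ by at most a global phase.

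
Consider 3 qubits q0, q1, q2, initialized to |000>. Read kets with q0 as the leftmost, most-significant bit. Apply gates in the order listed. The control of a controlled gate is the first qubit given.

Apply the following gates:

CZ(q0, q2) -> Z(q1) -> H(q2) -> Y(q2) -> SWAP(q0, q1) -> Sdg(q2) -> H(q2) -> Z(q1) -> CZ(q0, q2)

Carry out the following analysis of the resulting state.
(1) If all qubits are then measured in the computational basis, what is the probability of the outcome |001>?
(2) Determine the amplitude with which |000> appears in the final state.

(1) A full measurement returns |001> with probability 1/2.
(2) The final state's coefficient on |000> equals 1/2 - I/2.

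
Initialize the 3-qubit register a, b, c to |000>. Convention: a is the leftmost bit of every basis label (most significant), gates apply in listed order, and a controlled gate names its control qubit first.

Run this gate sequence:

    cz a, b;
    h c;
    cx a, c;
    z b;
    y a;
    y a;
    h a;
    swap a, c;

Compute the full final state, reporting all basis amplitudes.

After the circuit, the state carries amplitude 1/2 on |000>, 1/2 on |001>, 0 on |010>, 0 on |011>, 1/2 on |100>, 1/2 on |101>, 0 on |110>, 0 on |111>.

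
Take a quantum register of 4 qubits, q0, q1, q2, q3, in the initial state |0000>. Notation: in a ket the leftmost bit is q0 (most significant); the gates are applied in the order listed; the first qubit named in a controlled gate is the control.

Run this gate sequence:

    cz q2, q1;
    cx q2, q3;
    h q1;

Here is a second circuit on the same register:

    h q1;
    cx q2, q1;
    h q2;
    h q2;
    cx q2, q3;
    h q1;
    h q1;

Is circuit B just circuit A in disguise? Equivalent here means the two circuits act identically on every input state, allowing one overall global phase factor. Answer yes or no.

Yes, they are equivalent — the unitaries differ by at most a global phase.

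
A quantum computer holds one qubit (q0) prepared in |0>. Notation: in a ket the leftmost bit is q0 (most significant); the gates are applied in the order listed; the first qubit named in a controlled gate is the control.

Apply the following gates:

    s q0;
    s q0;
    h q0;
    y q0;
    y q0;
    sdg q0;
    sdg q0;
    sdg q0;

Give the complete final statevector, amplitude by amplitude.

After the circuit, the state carries amplitude sqrt(2)/2 on |0>, sqrt(2)*I/2 on |1>.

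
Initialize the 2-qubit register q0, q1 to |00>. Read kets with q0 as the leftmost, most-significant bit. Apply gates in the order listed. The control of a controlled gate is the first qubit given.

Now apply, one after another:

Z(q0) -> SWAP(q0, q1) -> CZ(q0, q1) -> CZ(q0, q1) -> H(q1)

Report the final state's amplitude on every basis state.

After the circuit, the state carries amplitude sqrt(2)/2 on |00>, sqrt(2)/2 on |01>, 0 on |10>, 0 on |11>.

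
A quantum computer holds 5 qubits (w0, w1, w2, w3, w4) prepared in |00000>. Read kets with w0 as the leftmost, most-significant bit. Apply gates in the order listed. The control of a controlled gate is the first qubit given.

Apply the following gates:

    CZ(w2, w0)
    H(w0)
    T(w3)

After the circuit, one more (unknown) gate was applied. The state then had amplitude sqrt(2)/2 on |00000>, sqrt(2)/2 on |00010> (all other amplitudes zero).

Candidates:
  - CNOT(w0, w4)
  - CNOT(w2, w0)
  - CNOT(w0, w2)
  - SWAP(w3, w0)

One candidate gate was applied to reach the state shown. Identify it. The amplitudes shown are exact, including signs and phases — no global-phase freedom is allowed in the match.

The applied gate was SWAP(w3, w0).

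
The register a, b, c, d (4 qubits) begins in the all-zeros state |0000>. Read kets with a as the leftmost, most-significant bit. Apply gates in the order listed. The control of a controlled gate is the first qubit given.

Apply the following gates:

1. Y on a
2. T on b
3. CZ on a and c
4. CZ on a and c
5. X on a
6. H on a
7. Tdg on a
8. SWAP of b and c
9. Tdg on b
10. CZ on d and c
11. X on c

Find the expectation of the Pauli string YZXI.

The observable YZXI averages to 0. Key observation: steps 3-4 multiply out to the identity, so the circuit reduces to the remaining gates.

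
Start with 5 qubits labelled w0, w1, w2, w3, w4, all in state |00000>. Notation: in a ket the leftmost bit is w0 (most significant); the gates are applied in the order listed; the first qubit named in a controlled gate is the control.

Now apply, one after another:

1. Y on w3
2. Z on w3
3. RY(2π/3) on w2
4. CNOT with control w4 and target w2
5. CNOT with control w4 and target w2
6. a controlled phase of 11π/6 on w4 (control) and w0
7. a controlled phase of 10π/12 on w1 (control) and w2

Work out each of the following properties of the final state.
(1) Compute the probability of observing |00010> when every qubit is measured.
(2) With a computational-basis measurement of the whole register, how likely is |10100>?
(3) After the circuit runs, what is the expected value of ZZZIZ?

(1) A full measurement returns |00010> with probability 1/4.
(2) The probability of measuring |10100> is 0.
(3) The observable ZZZIZ averages to -1/2.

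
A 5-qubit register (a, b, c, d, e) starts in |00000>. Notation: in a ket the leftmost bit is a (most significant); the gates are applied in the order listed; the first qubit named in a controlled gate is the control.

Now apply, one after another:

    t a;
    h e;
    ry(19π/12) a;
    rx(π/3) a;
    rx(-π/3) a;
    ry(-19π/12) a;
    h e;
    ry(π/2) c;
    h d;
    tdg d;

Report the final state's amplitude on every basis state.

After the circuit, the state carries amplitude 1/2 on |00000>, -exp(3*I*pi/4)/2 on |00010>, 1/2 on |00100>, -exp(3*I*pi/4)/2 on |00110>, and 0 on every other basis state. Key observation: the block from step 2 through step 7 cancels to the identity and can be dropped.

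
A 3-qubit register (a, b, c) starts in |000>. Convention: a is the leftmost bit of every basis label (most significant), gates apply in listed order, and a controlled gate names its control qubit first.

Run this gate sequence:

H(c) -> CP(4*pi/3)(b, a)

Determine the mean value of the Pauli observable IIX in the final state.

The expectation value of IIX is 1.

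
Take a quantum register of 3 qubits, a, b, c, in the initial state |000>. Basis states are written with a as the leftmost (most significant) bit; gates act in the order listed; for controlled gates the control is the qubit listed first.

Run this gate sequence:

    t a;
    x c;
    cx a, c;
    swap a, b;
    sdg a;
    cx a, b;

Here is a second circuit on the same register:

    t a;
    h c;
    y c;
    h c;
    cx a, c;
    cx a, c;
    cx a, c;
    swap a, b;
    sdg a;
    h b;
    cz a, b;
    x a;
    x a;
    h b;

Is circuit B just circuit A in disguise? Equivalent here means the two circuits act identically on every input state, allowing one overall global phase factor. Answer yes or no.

No — the two circuits implement different unitaries, even allowing a global phase.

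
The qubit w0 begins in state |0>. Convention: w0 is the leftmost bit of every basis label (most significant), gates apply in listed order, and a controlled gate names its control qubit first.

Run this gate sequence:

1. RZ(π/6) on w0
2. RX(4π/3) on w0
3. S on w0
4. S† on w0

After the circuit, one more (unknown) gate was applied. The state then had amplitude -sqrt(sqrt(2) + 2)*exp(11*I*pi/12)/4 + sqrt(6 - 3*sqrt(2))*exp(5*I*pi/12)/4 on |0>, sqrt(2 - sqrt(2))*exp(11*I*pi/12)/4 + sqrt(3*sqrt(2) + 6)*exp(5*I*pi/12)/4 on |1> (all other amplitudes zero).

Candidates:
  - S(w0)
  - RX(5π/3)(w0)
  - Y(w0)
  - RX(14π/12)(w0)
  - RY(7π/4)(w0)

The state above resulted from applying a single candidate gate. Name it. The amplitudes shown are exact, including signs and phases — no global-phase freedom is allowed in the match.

It was RY(7π/4)(w0) that produced the state shown.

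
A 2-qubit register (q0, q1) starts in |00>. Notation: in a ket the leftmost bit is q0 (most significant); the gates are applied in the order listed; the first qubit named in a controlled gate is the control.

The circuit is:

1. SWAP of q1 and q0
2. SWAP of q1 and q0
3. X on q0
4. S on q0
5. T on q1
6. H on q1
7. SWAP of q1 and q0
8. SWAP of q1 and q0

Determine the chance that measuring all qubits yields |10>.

The probability of measuring |10> is 1/2.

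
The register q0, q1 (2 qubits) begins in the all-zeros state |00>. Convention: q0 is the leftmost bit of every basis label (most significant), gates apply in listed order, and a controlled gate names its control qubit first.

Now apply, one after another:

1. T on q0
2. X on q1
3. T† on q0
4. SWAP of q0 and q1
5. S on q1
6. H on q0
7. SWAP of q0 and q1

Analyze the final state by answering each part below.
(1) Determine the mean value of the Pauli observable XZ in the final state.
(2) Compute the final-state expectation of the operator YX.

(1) The expectation value of XZ is 0.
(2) The expectation value of YX is 0.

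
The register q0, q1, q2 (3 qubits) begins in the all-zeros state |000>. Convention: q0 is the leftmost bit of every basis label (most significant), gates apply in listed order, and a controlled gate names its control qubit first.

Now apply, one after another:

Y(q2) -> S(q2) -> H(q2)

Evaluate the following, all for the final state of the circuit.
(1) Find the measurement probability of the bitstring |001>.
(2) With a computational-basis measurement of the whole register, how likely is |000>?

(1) A full measurement returns |001> with probability 1/2.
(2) The probability of measuring |000> is 1/2.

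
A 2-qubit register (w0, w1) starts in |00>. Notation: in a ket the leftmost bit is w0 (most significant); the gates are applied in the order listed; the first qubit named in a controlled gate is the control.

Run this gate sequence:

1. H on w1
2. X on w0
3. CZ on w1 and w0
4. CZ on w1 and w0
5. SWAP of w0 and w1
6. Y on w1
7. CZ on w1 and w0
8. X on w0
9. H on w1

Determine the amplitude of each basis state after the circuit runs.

The final amplitudes are -I/2 on |00>, -I/2 on |01>, -I/2 on |10>, -I/2 on |11>.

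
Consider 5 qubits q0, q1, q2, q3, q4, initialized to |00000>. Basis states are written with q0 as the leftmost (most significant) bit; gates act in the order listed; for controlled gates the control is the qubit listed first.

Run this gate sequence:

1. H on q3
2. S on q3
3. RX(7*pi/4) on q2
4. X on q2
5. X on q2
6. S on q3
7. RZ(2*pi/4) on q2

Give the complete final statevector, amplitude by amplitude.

The resulting statevector has amplitude sqrt(2*sqrt(2) + 4)*exp(3*I*pi/4)/4 on |00000>, -sqrt(2*sqrt(2) + 4)*exp(3*I*pi/4)/4 on |00010>, -sqrt(4 - 2*sqrt(2))*exp(3*I*pi/4)/4 on |00100>, sqrt(4 - 2*sqrt(2))*exp(3*I*pi/4)/4 on |00110>, and 0 on every other basis state. Key observation: gates 4-5 undo each other exactly, leaving only the rest of the circuit to track.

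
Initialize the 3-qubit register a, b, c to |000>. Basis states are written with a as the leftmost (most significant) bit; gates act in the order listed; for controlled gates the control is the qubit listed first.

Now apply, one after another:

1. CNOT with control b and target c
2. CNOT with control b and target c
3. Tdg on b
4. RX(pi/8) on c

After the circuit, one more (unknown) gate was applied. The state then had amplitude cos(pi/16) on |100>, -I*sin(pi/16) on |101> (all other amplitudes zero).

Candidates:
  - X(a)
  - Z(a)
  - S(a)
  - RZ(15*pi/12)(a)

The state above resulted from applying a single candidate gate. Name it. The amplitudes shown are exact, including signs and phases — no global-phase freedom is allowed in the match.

The unique candidate consistent with the amplitudes is X(a). Key observation: gates 1-2 undo each other exactly, leaving only the rest of the circuit to track.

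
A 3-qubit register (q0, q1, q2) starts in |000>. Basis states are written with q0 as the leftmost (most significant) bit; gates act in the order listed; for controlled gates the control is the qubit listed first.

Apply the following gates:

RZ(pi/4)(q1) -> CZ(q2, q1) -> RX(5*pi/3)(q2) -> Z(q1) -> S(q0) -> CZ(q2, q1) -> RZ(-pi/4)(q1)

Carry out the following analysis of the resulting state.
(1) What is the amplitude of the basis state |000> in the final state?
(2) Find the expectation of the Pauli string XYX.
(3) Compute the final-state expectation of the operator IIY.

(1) The final state's coefficient on |000> equals -sqrt(3)/2.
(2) The observable XYX averages to 0.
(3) In the final state, IIY has expectation sqrt(3)/2.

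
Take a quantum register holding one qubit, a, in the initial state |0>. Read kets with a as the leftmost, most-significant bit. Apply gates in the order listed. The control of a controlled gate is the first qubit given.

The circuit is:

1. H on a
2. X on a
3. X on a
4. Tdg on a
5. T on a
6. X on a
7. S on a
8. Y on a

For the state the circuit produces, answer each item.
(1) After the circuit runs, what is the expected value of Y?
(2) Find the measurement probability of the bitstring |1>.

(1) In the final state, Y has expectation 1. Key observation: the block from step 3 through step 6 cancels to the identity and can be dropped.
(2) Outcome |1> occurs with probability 1/2.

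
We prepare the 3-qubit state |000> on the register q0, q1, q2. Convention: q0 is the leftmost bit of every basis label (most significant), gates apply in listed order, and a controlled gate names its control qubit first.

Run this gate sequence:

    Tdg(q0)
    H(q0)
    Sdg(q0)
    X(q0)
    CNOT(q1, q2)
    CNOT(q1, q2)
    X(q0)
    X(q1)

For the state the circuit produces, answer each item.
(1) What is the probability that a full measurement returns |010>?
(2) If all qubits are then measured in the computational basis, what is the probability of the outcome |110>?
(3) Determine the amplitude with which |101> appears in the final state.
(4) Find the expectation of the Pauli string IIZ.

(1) A full measurement returns |010> with probability 1/2. Key observation: gates 4-7 undo each other exactly, leaving only the rest of the circuit to track.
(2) Outcome |110> occurs with probability 1/2.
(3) |101> carries amplitude 0 in the final state.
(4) The expectation value of IIZ is 1.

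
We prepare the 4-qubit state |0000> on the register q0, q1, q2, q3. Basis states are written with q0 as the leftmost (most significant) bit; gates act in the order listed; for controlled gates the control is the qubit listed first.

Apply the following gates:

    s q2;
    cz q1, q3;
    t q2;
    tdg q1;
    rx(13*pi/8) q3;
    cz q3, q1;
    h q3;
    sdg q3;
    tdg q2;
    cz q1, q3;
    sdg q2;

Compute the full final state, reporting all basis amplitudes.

The resulting statevector has amplitude -sqrt(2)*exp(3*I*pi/16)/2 on |0000>, sqrt(2)*(sin(3*pi/16) + I*cos(3*pi/16))/2 on |0001>, and 0 on every other basis state.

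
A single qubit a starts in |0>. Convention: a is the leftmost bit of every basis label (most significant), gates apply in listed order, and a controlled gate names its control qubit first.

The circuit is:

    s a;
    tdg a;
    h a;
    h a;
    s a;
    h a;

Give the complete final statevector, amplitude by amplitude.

The final amplitudes are sqrt(2)/2 on |0>, sqrt(2)/2 on |1>.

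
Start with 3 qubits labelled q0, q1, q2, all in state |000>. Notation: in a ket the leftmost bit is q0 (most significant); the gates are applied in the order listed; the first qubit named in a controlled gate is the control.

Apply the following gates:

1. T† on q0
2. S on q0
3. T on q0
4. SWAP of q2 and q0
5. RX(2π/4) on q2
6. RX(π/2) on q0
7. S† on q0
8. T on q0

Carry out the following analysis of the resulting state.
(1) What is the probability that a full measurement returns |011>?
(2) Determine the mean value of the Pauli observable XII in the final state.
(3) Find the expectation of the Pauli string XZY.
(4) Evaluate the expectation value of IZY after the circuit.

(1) A full measurement returns |011> with probability 0.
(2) In the final state, XII has expectation -sqrt(2)/2.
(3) The expectation value of XZY is sqrt(2)/2.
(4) The expectation value of IZY is -1.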